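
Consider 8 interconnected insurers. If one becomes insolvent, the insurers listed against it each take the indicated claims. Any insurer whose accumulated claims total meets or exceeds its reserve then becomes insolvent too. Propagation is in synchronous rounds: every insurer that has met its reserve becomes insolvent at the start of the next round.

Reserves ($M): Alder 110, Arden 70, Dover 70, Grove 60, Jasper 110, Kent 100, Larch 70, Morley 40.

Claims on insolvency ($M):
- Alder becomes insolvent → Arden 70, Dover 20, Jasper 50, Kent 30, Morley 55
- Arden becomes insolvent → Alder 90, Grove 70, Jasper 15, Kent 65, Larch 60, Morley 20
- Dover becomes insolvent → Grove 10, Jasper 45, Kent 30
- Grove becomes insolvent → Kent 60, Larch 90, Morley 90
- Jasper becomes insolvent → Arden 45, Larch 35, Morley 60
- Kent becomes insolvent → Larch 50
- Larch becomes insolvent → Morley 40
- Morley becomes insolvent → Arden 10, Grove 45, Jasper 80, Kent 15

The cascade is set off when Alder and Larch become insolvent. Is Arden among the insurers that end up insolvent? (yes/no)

yes

Round 1 — Alder, Larch become insolvent (initial).
  Arden: +70 → 70 ≥ 70
  Dover: +20 → 20 < 70
  Jasper: +50 → 50 < 110
  Kent: +30 → 30 < 100
  Morley: +55+40 → 95 ≥ 40
Round 2 — Arden, Morley become insolvent.
  Grove: +70+45 → 115 ≥ 60
  Jasper: +15+80 → 145 ≥ 110
  Kent: +65+15 → 110 ≥ 100
Round 3 — Grove, Jasper, Kent become insolvent.
No further insolvencies.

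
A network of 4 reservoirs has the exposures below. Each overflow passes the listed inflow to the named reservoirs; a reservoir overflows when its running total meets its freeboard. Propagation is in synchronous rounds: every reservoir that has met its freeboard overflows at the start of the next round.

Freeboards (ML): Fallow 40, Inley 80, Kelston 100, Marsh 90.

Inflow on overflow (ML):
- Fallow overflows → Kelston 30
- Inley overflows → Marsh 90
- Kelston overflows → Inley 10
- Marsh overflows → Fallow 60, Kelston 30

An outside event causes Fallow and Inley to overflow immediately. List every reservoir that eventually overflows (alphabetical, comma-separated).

Fallow, Inley, Marsh

Round 1 — Fallow, Inley overflow (initial).
  Kelston: +30 → 30 < 100
  Marsh: +90 → 90 ≥ 90
Round 2 — Marsh overflows.
  Kelston: +30 → 60 < 100
No further overflows.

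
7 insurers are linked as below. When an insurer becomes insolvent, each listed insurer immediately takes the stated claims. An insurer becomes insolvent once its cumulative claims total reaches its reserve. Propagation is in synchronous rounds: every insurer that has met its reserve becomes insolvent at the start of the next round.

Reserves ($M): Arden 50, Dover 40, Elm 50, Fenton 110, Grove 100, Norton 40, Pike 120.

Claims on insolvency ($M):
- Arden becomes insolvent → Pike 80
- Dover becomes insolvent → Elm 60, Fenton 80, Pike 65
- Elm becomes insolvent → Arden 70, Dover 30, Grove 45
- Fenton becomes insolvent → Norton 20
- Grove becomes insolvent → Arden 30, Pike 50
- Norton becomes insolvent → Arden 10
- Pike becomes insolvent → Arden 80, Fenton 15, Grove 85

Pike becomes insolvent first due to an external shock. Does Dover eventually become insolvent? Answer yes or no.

no

Round 1 — Pike becomes insolvent (initial).
  Arden: +80 → 80 ≥ 50
  Fenton: +15 → 15 < 110
  Grove: +85 → 85 < 100
Round 2 — Arden becomes insolvent.
No further insolvencies.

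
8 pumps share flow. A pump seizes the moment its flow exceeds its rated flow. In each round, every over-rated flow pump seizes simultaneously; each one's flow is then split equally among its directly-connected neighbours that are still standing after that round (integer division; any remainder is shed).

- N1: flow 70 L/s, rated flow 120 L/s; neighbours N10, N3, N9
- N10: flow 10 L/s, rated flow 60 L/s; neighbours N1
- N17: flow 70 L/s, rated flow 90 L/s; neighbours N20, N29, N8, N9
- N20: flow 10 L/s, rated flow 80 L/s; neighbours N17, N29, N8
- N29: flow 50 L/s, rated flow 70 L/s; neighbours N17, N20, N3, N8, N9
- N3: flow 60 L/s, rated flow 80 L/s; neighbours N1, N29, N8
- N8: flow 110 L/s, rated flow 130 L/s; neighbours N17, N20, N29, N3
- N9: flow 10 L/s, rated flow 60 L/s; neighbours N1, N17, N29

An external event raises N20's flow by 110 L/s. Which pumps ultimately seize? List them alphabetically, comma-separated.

Round 1 — N20 at 120 > 80. N20 seizes.
  N20 sheds 120 L/s to N17, N29, N8: 40 each.
    N17: 70+40 = 110 > 90
    N29: 50+40 = 90 > 70
    N8: 110+40 = 150 > 130
Round 2 — N17, N29, N8 seize.
  N17 sheds 110 L/s to N9: 110 each.
    N9: 10+110 = 120 > 60
  N29 sheds 90 L/s to N3, N9: 45 each.
    N3: 60+45 = 105 > 80
    N9: 120+45 = 165 > 60
  N8 sheds 150 L/s to N3: 150 each.
    N3: 105+150 = 255 > 80
Round 3 — N3, N9 seize.
  N3 sheds 255 L/s to N1: 255 each.
    N1: 70+255 = 325 > 120
  N9 sheds 165 L/s to N1: 165 each.
    N1: 325+165 = 490 > 120
Round 4 — N1 seizes.
  N1 sheds 490 L/s to N10: 490 each.
    N10: 10+490 = 500 > 60
Round 5 — N10 seizes.
  N10 sheds 500 L/s: no online neighbours, lost.
No further seizures.

N1, N10, N17, N20, N29, N3, N8, N9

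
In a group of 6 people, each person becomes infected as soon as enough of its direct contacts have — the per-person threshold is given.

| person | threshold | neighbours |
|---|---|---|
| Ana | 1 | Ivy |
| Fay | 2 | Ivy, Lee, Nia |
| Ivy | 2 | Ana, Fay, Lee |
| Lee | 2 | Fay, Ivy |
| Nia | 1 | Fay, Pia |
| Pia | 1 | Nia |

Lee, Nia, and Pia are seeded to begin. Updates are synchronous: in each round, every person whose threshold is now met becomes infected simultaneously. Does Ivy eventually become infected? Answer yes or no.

Round 1 — Lee, Nia, Pia become infected (initial).
Round 2 — checking thresholds:
  Fay: 2 of 3 neighbours ≥ 2, becomes infected.
  Ivy: 1 of 3 neighbours < 2, not yet.
Round 3 — checking thresholds:
  Ivy: 2 of 3 neighbours ≥ 2, becomes infected.
Round 4 — checking thresholds:
  Ana: 1 of 1 neighbours ≥ 1, becomes infected.
Round 5 — no new infections; cascade stops.

yes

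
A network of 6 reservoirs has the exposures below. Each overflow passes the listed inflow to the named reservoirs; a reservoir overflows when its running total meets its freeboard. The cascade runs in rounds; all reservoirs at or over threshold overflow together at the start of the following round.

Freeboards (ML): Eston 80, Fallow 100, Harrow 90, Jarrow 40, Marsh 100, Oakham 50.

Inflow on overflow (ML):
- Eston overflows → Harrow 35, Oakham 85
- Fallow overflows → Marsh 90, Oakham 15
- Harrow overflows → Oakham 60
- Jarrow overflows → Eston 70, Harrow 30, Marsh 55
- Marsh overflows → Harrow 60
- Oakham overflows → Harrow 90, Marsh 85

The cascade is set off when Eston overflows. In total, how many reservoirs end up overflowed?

Round 1 — Eston overflows (initial).
  Harrow: +35 → 35 < 90
  Oakham: +85 → 85 ≥ 50
Round 2 — Oakham overflows.
  Harrow: +90 → 125 ≥ 90
  Marsh: +85 → 85 < 100
Round 3 — Harrow overflows.
No further overflows.

3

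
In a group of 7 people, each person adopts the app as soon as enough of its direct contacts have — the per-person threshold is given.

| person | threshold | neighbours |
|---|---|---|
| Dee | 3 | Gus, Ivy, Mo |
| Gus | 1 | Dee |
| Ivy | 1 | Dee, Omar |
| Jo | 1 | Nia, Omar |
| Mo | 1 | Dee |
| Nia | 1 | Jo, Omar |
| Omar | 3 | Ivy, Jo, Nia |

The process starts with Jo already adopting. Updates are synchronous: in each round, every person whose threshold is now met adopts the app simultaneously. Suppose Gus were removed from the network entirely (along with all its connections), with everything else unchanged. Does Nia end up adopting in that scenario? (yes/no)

With Gus removed:
Round 1 — Jo adopts the app (initial).
Round 2 — checking thresholds:
  Nia: 1 of 2 neighbours ≥ 1, adopts the app.
  Omar: 1 of 3 neighbours < 3, not yet.
Round 3 — no new adoptions; cascade stops.

yes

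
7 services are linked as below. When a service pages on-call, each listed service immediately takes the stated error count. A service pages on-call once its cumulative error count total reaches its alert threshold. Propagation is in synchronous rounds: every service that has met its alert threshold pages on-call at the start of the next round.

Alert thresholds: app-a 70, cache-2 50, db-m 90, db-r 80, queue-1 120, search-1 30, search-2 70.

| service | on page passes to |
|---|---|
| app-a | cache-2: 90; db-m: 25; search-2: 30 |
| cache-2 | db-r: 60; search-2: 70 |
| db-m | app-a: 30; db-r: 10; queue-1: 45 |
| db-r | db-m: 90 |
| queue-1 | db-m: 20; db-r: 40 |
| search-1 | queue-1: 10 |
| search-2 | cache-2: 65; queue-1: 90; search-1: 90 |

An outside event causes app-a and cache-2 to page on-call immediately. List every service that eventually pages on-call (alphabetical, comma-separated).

app-a, cache-2, search-1, search-2

Round 1 — app-a, cache-2 page on-call (initial).
  db-m: +25 → 25 < 90
  db-r: +60 → 60 < 80
  search-2: +30+70 → 100 ≥ 70
Round 2 — search-2 pages on-call.
  queue-1: +90 → 90 < 120
  search-1: +90 → 90 ≥ 30
Round 3 — search-1 pages on-call.
  queue-1: +10 → 100 < 120
No further pages.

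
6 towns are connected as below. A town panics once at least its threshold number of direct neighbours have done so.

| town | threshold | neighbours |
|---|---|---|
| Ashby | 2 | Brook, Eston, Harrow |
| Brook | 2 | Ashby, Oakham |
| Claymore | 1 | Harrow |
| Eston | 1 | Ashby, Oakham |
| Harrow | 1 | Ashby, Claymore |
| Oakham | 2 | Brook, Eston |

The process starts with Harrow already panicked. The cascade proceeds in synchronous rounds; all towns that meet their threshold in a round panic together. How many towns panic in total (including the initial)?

Round 1 — Harrow panics (initial).
Round 2 — checking thresholds:
  Ashby: 1 of 3 neighbours < 2, holds.
  Claymore: 1 of 1 neighbours ≥ 1, panics.
Round 3 — no new panics; cascade stops.

2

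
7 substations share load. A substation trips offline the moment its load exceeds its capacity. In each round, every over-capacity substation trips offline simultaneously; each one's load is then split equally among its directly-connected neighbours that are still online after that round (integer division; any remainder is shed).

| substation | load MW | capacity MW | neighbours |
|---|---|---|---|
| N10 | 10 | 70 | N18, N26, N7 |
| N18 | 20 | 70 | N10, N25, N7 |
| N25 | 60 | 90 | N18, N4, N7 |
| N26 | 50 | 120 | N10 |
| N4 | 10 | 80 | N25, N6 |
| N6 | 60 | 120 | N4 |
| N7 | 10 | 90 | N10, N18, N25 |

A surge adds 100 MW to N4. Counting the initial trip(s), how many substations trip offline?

Round 1 — N4 at 110 > 80. N4 trips offline.
  N4 sheds 110 MW to N25, N6: 55 each.
    N25: 60+55 = 115 > 90
    N6: 60+55 = 115 ≤ 120
Round 2 — N25 trips offline.
  N25 sheds 115 MW to N18, N7: 57 each (1 lost).
    N18: 20+57 = 77 > 70
    N7: 10+57 = 67 ≤ 90
Round 3 — N18 trips offline.
  N18 sheds 77 MW to N10, N7: 38 each (1 lost).
    N10: 10+38 = 48 ≤ 70
    N7: 67+38 = 105 > 90
Round 4 — N7 trips offline.
  N7 sheds 105 MW to N10: 105 each.
    N10: 48+105 = 153 > 70
Round 5 — N10 trips offline.
  N10 sheds 153 MW to N26: 153 each.
    N26: 50+153 = 203 > 120
Round 6 — N26 trips offline.
  N26 sheds 203 MW: no online neighbours, lost.
No further trips.

6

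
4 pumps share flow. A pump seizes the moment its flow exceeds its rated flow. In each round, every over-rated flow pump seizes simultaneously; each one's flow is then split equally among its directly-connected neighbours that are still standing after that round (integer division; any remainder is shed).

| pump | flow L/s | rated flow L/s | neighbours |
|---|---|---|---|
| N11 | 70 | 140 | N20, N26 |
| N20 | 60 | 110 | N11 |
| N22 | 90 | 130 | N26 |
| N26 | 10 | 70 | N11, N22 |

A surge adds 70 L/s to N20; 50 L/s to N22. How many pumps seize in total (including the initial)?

Round 1 — N20 at 130 > 110; N22 at 140 > 130. N20, N22 seize.
  N20 sheds 130 L/s to N11: 130 each.
    N11: 70+130 = 200 > 140
  N22 sheds 140 L/s to N26: 140 each.
    N26: 10+140 = 150 > 70
Round 2 — N11, N26 seize.
  N11 sheds 200 L/s: no online neighbours, lost.
  N26 sheds 150 L/s: no online neighbours, lost.
No further seizures.

4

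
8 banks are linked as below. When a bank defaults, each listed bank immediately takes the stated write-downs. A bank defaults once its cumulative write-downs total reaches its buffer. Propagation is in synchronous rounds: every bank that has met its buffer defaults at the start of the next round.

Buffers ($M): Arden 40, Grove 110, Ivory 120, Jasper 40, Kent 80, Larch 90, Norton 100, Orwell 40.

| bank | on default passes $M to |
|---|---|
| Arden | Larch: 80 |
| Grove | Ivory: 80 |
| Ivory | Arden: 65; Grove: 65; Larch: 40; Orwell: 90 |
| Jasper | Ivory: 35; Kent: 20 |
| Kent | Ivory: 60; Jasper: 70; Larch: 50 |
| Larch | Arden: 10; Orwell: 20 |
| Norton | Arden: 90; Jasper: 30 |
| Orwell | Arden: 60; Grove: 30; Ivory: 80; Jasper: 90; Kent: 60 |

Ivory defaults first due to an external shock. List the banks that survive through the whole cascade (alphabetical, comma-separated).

Round 1 — Ivory defaults (initial).
  Arden: +65 → 65 ≥ 40
  Grove: +65 → 65 < 110
  Larch: +40 → 40 < 90
  Orwell: +90 → 90 ≥ 40
Round 2 — Arden, Orwell default.
  Grove: +30 → 95 < 110
  Jasper: +90 → 90 ≥ 40
  Kent: +60 → 60 < 80
  Larch: +80 → 120 ≥ 90
Round 3 — Jasper, Larch default.
  Kent: +20 → 80 ≥ 80
Round 4 — Kent defaults.
No further defaults.

Grove, Norton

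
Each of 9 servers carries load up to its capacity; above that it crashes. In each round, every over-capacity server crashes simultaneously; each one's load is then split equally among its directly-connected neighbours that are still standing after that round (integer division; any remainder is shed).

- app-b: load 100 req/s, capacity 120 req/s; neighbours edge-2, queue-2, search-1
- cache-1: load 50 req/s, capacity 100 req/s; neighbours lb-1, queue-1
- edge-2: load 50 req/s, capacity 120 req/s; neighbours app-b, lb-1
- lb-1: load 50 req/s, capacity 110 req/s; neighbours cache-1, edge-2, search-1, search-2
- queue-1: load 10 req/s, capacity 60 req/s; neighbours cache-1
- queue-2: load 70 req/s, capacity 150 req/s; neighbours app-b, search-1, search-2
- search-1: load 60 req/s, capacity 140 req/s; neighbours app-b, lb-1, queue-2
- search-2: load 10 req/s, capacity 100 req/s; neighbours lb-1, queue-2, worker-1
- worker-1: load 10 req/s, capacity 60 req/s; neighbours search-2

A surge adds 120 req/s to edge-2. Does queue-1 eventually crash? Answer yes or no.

Round 1 — edge-2 at 170 > 120. edge-2 crashes.
  edge-2 sheds 170 req/s to app-b, lb-1: 85 each.
    app-b: 100+85 = 185 > 120
    lb-1: 50+85 = 135 > 110
Round 2 — app-b, lb-1 crash.
  app-b sheds 185 req/s to queue-2, search-1: 92 each (1 lost).
    queue-2: 70+92 = 162 > 150
    search-1: 60+92 = 152 > 140
  lb-1 sheds 135 req/s to cache-1, search-1, search-2: 45 each.
    cache-1: 50+45 = 95 ≤ 100
    search-1: 152+45 = 197 > 140
    search-2: 10+45 = 55 ≤ 100
Round 3 — queue-2, search-1 crash.
  queue-2 sheds 162 req/s to search-2: 162 each.
    search-2: 55+162 = 217 > 100
  search-1 sheds 197 req/s: no online neighbours, lost.
Round 4 — search-2 crashes.
  search-2 sheds 217 req/s to worker-1: 217 each.
    worker-1: 10+217 = 227 > 60
Round 5 — worker-1 crashes.
  worker-1 sheds 227 req/s: no online neighbours, lost.
No further crashes.

no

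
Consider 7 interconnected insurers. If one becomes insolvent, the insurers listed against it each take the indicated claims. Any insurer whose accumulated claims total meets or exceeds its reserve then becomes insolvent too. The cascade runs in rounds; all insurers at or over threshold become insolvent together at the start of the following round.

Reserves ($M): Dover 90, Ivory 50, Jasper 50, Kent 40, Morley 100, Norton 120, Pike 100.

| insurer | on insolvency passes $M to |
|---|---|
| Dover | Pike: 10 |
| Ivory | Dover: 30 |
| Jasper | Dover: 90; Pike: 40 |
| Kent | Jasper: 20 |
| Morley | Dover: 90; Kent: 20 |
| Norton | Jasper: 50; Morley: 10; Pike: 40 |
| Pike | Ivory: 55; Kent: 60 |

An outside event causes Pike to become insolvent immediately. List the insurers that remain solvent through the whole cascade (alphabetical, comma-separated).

Round 1 — Pike becomes insolvent (initial).
  Ivory: +55 → 55 ≥ 50
  Kent: +60 → 60 ≥ 40
Round 2 — Ivory, Kent become insolvent.
  Dover: +30 → 30 < 90
  Jasper: +20 → 20 < 50
No further insolvencies.

Dover, Jasper, Morley, Norton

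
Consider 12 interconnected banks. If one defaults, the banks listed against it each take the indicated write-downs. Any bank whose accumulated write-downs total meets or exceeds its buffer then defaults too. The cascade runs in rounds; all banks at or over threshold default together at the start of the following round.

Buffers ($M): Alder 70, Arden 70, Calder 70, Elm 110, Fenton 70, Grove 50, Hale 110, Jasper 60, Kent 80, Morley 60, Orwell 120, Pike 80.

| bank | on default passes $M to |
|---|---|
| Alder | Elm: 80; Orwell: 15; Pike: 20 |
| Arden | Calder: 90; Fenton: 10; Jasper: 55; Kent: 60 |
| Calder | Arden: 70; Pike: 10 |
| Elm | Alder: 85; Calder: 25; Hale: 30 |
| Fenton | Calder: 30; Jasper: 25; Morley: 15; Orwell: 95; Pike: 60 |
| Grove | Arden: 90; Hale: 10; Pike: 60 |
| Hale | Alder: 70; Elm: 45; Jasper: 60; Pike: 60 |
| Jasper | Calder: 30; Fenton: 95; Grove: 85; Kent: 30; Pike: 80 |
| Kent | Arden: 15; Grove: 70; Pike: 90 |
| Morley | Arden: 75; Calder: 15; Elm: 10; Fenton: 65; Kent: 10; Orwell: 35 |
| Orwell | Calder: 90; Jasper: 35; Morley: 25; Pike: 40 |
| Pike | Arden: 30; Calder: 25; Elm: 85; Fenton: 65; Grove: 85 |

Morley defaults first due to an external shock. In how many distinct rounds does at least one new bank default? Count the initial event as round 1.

Round 1 — Morley defaults (initial).
  Arden: +75 → 75 ≥ 70
  Calder: +15 → 15 < 70
  Elm: +10 → 10 < 110
  Fenton: +65 → 65 < 70
  Kent: +10 → 10 < 80
  Orwell: +35 → 35 < 120
Round 2 — Arden defaults.
  Calder: +90 → 105 ≥ 70
  Fenton: +10 → 75 ≥ 70
  Jasper: +55 → 55 < 60
  Kent: +60 → 70 < 80
Round 3 — Calder, Fenton default.
  Jasper: +25 → 80 ≥ 60
  Orwell: +95 → 130 ≥ 120
  Pike: +10+60 → 70 < 80
Round 4 — Jasper, Orwell default.
  Grove: +85 → 85 ≥ 50
  Kent: +30 → 100 ≥ 80
  Pike: +80+40 → 190 ≥ 80
Round 5 — Grove, Kent, Pike default.
  Elm: +85 → 95 < 110
  Hale: +10 → 10 < 110
No further defaults.

5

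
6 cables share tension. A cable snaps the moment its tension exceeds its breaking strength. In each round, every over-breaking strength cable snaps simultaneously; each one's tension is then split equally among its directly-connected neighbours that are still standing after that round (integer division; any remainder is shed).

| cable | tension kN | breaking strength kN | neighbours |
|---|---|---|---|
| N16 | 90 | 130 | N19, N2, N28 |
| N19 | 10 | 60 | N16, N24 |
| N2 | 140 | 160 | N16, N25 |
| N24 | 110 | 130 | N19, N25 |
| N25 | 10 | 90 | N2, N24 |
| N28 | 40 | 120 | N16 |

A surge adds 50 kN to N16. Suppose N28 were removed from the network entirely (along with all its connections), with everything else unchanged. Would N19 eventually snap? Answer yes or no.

With N28 removed:
Round 1 — N16 at 140 > 130. N16 snaps.
  N16 sheds 140 kN to N19, N2: 70 each.
    N19: 10+70 = 80 > 60
    N2: 140+70 = 210 > 160
Round 2 — N19, N2 snap.
  N19 sheds 80 kN to N24: 80 each.
    N24: 110+80 = 190 > 130
  N2 sheds 210 kN to N25: 210 each.
    N25: 10+210 = 220 > 90
Round 3 — N24, N25 snap.
  N24 sheds 190 kN: no online neighbours, lost.
  N25 sheds 220 kN: no online neighbours, lost.
No further breaks.

yes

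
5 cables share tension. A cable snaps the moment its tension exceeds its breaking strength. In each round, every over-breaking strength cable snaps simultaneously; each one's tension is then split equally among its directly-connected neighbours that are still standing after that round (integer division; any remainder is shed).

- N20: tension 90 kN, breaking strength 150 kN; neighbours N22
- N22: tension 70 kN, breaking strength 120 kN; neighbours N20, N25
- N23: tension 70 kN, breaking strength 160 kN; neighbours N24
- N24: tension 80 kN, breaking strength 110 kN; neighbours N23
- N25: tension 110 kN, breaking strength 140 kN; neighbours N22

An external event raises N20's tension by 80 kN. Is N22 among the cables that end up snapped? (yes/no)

yes

Round 1 — N20 at 170 > 150. N20 snaps.
  N20 sheds 170 kN to N22: 170 each.
    N22: 70+170 = 240 > 120
Round 2 — N22 snaps.
  N22 sheds 240 kN to N25: 240 each.
    N25: 110+240 = 350 > 140
Round 3 — N25 snaps.
  N25 sheds 350 kN: no online neighbours, lost.
No further breaks.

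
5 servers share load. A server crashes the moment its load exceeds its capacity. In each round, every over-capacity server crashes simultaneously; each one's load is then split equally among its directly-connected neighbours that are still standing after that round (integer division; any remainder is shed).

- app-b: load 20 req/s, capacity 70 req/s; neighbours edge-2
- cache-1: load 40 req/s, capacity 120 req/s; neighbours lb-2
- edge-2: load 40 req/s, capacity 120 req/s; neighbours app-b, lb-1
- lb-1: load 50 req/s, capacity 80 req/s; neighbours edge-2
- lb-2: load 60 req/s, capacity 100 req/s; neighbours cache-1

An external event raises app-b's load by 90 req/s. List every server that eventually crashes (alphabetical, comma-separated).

app-b, edge-2, lb-1

Round 1 — app-b at 110 > 70. app-b crashes.
  app-b sheds 110 req/s to edge-2: 110 each.
    edge-2: 40+110 = 150 > 120
Round 2 — edge-2 crashes.
  edge-2 sheds 150 req/s to lb-1: 150 each.
    lb-1: 50+150 = 200 > 80
Round 3 — lb-1 crashes.
  lb-1 sheds 200 req/s: no online neighbours, lost.
No further crashes.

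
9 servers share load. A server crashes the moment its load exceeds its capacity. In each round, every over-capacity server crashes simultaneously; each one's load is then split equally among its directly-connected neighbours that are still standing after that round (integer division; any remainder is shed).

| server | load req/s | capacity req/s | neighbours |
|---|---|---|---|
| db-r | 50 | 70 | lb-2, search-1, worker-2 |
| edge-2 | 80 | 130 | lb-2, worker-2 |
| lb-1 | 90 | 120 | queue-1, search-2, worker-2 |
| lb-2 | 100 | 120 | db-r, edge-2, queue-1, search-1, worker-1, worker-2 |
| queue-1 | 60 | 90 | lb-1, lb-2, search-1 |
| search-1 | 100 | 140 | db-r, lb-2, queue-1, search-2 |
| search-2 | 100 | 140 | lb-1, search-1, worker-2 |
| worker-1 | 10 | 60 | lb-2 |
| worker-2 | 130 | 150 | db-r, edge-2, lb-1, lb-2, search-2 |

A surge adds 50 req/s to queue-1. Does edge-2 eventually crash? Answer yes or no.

Round 1 — queue-1 at 110 > 90. queue-1 crashes.
  queue-1 sheds 110 req/s to lb-1, lb-2, search-1: 36 each (2 lost).
    lb-1: 90+36 = 126 > 120
    lb-2: 100+36 = 136 > 120
    search-1: 100+36 = 136 ≤ 140
Round 2 — lb-1, lb-2 crash.
  lb-1 sheds 126 req/s to search-2, worker-2: 63 each.
    search-2: 100+63 = 163 > 140
    worker-2: 130+63 = 193 > 150
  lb-2 sheds 136 req/s to db-r, edge-2, search-1, worker-1, worker-2: 27 each (1 lost).
    db-r: 50+27 = 77 > 70
    edge-2: 80+27 = 107 ≤ 130
    search-1: 136+27 = 163 > 140
    worker-1: 10+27 = 37 ≤ 60
    worker-2: 193+27 = 220 > 150
Round 3 — db-r, search-1, search-2, worker-2 crash.
  db-r sheds 77 req/s: no online neighbours, lost.
  search-1 sheds 163 req/s: no online neighbours, lost.
  search-2 sheds 163 req/s: no online neighbours, lost.
  worker-2 sheds 220 req/s to edge-2: 220 each.
    edge-2: 107+220 = 327 > 130
Round 4 — edge-2 crashes.
  edge-2 sheds 327 req/s: no online neighbours, lost.
No further crashes.

yes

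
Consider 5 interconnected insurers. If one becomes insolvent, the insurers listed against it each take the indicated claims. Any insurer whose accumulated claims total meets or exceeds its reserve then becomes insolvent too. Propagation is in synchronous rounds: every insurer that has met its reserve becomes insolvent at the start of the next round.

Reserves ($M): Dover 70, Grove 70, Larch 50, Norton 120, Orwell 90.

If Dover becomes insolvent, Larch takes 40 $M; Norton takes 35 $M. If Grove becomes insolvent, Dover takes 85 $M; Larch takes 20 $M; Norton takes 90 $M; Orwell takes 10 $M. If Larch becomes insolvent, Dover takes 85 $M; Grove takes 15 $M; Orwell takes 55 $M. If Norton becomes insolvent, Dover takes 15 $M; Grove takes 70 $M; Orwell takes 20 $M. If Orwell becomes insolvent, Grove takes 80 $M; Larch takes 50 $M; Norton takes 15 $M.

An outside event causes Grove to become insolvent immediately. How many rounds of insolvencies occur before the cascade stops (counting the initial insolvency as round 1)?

3

Round 1 — Grove becomes insolvent (initial).
  Dover: +85 → 85 ≥ 70
  Larch: +20 → 20 < 50
  Norton: +90 → 90 < 120
  Orwell: +10 → 10 < 90
Round 2 — Dover becomes insolvent.
  Larch: +40 → 60 ≥ 50
  Norton: +35 → 125 ≥ 120
Round 3 — Larch, Norton become insolvent.
  Orwell: +55+20 → 85 < 90
No further insolvencies.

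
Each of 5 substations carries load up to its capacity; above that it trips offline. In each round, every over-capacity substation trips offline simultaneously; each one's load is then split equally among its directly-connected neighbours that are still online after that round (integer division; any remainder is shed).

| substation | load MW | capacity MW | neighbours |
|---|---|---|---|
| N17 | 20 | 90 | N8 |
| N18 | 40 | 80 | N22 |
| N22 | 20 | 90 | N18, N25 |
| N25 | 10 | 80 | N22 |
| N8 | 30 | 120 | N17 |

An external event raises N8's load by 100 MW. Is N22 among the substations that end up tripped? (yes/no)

Round 1 — N8 at 130 > 120. N8 trips offline.
  N8 sheds 130 MW to N17: 130 each.
    N17: 20+130 = 150 > 90
Round 2 — N17 trips offline.
  N17 sheds 150 MW: no online neighbours, lost.
No further trips.

no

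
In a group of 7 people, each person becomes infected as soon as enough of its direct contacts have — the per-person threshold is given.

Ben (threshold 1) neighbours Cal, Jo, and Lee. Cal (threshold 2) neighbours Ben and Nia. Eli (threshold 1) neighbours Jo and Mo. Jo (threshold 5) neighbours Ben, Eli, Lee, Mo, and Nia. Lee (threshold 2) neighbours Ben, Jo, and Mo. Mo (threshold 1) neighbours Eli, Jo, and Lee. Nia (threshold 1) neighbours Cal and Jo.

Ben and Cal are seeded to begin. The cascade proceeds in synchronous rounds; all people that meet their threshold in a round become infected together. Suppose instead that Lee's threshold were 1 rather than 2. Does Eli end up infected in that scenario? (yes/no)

With Lee's threshold at 1:
Round 1 — Ben, Cal become infected (initial).
Round 2 — checking thresholds:
  Jo: 1 of 5 neighbours < 5, below threshold.
  Lee: 1 of 3 neighbours ≥ 1, becomes infected.
  Nia: 1 of 2 neighbours ≥ 1, becomes infected.
Round 3 — checking thresholds:
  Jo: 3 of 5 neighbours < 5, below threshold.
  Mo: 1 of 3 neighbours ≥ 1, becomes infected.
Round 4 — checking thresholds:
  Eli: 1 of 2 neighbours ≥ 1, becomes infected.
  Jo: 4 of 5 neighbours < 5, below threshold.
Round 5 — checking thresholds:
  Jo: 5 of 5 neighbours ≥ 5, becomes infected.
Round 6 — no new infections; cascade stops.

yes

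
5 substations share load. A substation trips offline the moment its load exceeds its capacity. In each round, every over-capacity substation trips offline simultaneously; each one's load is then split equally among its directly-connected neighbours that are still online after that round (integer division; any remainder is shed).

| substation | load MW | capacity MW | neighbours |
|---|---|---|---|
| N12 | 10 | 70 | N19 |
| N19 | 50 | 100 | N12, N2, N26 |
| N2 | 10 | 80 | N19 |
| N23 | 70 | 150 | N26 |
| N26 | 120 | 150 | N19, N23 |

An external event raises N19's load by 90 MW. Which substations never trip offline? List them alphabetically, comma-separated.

N12, N2

Round 1 — N19 at 140 > 100. N19 trips offline.
  N19 sheds 140 MW to N12, N2, N26: 46 each (2 lost).
    N12: 10+46 = 56 ≤ 70
    N2: 10+46 = 56 ≤ 80
    N26: 120+46 = 166 > 150
Round 2 — N26 trips offline.
  N26 sheds 166 MW to N23: 166 each.
    N23: 70+166 = 236 > 150
Round 3 — N23 trips offline.
  N23 sheds 236 MW: no online neighbours, lost.
No further trips.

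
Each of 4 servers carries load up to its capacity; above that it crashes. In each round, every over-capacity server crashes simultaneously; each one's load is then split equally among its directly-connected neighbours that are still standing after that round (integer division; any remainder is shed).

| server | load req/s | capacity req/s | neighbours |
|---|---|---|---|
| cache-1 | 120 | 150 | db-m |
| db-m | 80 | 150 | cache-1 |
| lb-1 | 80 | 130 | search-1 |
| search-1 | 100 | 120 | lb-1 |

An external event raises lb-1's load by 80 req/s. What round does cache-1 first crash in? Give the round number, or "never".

Round 1 — lb-1 at 160 > 130. lb-1 crashes.
  lb-1 sheds 160 req/s to search-1: 160 each.
    search-1: 100+160 = 260 > 120
Round 2 — search-1 crashes.
  search-1 sheds 260 req/s: no online neighbours, lost.
No further crashes.

never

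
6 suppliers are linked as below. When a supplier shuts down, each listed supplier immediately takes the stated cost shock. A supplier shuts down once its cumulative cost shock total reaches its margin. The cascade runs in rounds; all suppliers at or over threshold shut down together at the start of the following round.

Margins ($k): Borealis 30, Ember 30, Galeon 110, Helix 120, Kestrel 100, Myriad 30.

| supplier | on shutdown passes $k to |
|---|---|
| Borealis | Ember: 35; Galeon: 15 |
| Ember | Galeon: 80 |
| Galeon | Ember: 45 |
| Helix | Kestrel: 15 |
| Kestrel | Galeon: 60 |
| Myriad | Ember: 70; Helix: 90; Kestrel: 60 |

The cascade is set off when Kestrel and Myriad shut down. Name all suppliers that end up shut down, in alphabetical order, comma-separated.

Round 1 — Kestrel, Myriad shut down (initial).
  Ember: +70 → 70 ≥ 30
  Galeon: +60 → 60 < 110
  Helix: +90 → 90 < 120
Round 2 — Ember shuts down.
  Galeon: +80 → 140 ≥ 110
Round 3 — Galeon shuts down.
No further shutdowns.

Ember, Galeon, Kestrel, Myriad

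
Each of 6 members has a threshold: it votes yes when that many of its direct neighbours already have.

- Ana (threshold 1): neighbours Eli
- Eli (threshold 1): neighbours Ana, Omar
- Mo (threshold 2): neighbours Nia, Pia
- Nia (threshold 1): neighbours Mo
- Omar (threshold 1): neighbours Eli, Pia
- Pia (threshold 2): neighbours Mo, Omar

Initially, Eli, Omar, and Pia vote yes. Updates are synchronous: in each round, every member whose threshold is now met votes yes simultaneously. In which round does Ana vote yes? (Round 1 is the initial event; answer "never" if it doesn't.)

2

Round 1 — Eli, Omar, Pia vote yes (initial).
Round 2 — checking thresholds:
  Ana: 1 of 1 neighbours ≥ 1, votes yes.
  Mo: 1 of 2 neighbours < 2, not yet.
Round 3 — no new yes votes; cascade stops.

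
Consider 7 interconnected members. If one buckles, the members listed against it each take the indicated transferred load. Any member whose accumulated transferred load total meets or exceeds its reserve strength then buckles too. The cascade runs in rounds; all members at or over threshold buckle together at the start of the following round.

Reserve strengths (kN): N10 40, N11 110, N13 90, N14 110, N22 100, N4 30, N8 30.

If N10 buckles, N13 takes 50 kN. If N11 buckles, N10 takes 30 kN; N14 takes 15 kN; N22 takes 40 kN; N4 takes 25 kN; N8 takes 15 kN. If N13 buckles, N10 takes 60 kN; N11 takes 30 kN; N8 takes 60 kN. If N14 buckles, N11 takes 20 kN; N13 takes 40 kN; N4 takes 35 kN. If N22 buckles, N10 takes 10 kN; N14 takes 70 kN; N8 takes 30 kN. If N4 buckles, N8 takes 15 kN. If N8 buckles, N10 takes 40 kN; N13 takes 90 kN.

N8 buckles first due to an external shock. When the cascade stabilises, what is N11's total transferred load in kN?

Round 1 — N8 buckles (initial).
  N10: +40 → 40 ≥ 40
  N13: +90 → 90 ≥ 90
Round 2 — N10, N13 buckle.
  N11: +30 → 30 < 110
No further bucklings.

30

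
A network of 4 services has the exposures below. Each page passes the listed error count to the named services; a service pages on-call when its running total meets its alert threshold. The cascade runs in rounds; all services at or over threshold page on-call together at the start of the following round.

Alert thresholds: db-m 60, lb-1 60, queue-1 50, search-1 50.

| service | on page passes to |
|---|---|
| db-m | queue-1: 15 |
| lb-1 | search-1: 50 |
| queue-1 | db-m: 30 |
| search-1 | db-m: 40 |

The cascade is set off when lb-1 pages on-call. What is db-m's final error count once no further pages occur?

40

Round 1 — lb-1 pages on-call (initial).
  search-1: +50 → 50 ≥ 50
Round 2 — search-1 pages on-call.
  db-m: +40 → 40 < 60
No further pages.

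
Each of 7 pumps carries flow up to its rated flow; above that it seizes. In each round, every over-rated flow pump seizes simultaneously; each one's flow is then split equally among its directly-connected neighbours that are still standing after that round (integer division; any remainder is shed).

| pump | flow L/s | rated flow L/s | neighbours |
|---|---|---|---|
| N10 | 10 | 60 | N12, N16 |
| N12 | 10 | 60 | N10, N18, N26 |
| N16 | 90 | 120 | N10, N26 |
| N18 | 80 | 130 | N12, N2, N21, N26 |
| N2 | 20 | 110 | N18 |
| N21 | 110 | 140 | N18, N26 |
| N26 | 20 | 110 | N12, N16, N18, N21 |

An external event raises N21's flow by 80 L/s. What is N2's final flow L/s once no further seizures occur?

107

Round 1 — N21 at 190 > 140. N21 seizes.
  N21 sheds 190 L/s to N18, N26: 95 each.
    N18: 80+95 = 175 > 130
    N26: 20+95 = 115 > 110
Round 2 — N18, N26 seize.
  N18 sheds 175 L/s to N12, N2: 87 each (1 lost).
    N12: 10+87 = 97 > 60
    N2: 20+87 = 107 ≤ 110
  N26 sheds 115 L/s to N12, N16: 57 each (1 lost).
    N12: 97+57 = 154 > 60
    N16: 90+57 = 147 > 120
Round 3 — N12, N16 seize.
  N12 sheds 154 L/s to N10: 154 each.
    N10: 10+154 = 164 > 60
  N16 sheds 147 L/s to N10: 147 each.
    N10: 164+147 = 311 > 60
Round 4 — N10 seizes.
  N10 sheds 311 L/s: no online neighbours, lost.
No further seizures.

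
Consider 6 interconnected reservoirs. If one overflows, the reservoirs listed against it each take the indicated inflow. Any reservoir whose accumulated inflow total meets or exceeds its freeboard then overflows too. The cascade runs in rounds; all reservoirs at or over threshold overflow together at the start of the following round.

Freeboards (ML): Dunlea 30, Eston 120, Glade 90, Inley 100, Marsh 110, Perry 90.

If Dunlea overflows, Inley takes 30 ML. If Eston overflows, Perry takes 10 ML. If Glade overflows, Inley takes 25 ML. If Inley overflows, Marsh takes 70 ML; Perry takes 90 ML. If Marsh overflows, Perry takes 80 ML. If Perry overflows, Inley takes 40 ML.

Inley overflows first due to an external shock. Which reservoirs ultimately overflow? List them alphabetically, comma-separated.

Inley, Perry

Round 1 — Inley overflows (initial).
  Marsh: +70 → 70 < 110
  Perry: +90 → 90 ≥ 90
Round 2 — Perry overflows.
No further overflows.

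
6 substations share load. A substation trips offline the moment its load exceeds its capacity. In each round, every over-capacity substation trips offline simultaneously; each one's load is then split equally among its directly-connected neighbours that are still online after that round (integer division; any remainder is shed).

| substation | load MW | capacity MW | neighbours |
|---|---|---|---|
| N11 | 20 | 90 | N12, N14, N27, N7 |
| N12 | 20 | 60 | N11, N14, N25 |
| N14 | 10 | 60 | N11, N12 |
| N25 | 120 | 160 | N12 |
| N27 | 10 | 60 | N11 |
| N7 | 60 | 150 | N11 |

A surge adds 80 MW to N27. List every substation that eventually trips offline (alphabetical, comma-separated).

Round 1 — N27 at 90 > 60. N27 trips offline.
  N27 sheds 90 MW to N11: 90 each.
    N11: 20+90 = 110 > 90
Round 2 — N11 trips offline.
  N11 sheds 110 MW to N12, N14, N7: 36 each (2 lost).
    N12: 20+36 = 56 ≤ 60
    N14: 10+36 = 46 ≤ 60
    N7: 60+36 = 96 ≤ 150
No further trips.

N11, N27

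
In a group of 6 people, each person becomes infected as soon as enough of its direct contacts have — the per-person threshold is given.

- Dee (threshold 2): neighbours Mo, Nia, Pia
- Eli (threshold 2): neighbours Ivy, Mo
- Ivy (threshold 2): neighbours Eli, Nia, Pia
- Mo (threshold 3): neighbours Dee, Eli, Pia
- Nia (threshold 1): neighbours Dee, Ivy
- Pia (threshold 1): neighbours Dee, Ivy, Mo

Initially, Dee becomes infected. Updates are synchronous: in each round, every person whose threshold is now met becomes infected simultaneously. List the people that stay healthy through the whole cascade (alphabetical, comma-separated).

Eli, Mo

Round 1 — Dee becomes infected (initial).
Round 2 — checking thresholds:
  Mo: 1 of 3 neighbours < 3, below threshold.
  Nia: 1 of 2 neighbours ≥ 1, becomes infected.
  Pia: 1 of 3 neighbours ≥ 1, becomes infected.
Round 3 — checking thresholds:
  Ivy: 2 of 3 neighbours ≥ 2, becomes infected.
  Mo: 2 of 3 neighbours < 3, below threshold.
Round 4 — no new infections; cascade stops.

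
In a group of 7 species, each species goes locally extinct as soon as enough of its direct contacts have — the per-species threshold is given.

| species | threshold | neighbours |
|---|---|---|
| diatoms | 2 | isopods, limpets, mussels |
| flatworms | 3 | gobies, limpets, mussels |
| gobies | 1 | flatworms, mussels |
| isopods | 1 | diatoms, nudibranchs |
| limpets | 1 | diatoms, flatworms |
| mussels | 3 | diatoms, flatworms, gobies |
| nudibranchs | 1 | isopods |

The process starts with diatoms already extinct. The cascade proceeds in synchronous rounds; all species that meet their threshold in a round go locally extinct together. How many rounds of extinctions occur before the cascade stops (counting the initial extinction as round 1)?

Round 1 — diatoms goes locally extinct (initial).
Round 2 — checking thresholds:
  isopods: 1 of 2 neighbours ≥ 1, goes locally extinct.
  limpets: 1 of 2 neighbours ≥ 1, goes locally extinct.
  mussels: 1 of 3 neighbours < 3, not yet.
Round 3 — checking thresholds:
  flatworms: 1 of 3 neighbours < 3, not yet.
  mussels: 1 of 3 neighbours < 3, not yet.
  nudibranchs: 1 of 1 neighbours ≥ 1, goes locally extinct.
Round 4 — no new extinctions; cascade stops.

3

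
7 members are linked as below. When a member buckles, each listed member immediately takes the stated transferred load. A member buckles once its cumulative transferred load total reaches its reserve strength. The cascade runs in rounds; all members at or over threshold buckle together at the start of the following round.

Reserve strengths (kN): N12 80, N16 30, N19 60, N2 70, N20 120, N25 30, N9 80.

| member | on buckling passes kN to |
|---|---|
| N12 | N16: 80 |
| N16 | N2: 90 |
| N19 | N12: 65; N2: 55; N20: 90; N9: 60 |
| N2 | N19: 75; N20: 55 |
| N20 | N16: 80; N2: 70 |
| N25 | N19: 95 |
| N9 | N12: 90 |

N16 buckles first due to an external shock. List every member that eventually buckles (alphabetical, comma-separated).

N16, N19, N2, N20

Round 1 — N16 buckles (initial).
  N2: +90 → 90 ≥ 70
Round 2 — N2 buckles.
  N19: +75 → 75 ≥ 60
  N20: +55 → 55 < 120
Round 3 — N19 buckles.
  N12: +65 → 65 < 80
  N20: +90 → 145 ≥ 120
  N9: +60 → 60 < 80
Round 4 — N20 buckles.
No further bucklings.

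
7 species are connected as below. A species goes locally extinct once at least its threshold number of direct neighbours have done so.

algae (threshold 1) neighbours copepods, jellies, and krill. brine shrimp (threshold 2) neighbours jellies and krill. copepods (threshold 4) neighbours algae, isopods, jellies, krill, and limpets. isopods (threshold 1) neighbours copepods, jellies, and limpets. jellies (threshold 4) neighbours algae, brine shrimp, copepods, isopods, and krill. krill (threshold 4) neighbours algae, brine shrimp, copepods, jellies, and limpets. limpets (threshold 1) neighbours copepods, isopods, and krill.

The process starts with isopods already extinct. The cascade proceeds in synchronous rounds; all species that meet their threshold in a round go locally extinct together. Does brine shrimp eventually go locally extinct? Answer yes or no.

Round 1 — isopods goes locally extinct (initial).
Round 2 — checking thresholds:
  copepods: 1 of 5 neighbours < 4, below threshold.
  jellies: 1 of 5 neighbours < 4, below threshold.
  limpets: 1 of 3 neighbours ≥ 1, goes locally extinct.
Round 3 — no new extinctions; cascade stops.

no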